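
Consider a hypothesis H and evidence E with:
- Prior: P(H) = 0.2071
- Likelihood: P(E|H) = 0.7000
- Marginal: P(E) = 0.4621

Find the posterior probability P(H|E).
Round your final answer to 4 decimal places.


Using Bayes' theorem:

P(H|E) = P(E|H) × P(H) / P(E)
       = 0.7000 × 0.2071 / 0.4621
       = 0.14497000 / 0.4621
       = 0.3137

The evidence strengthens our belief in H.
Prior: 0.2071 → Posterior: 0.3137


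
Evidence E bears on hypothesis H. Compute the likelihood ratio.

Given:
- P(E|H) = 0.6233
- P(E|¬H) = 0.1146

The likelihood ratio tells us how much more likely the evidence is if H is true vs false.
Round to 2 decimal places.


Likelihood Ratio (LR) = P(E|H) / P(E|¬H)

LR = 0.6233 / 0.1146
   = 5.44

The evidence is 5.44 times more likely if H is true than if H is false.
LR > 1, so observing E raises the odds in favor of H.


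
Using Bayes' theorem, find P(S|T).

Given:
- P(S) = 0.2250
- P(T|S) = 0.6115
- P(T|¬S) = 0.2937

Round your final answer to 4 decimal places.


Bayes' theorem: P(S|T) = P(T|S) × P(S) / P(T)

Step 1: Calculate P(T) using law of total probability
P(T) = P(T|S)P(S) + P(T|¬S)P(¬S)
     = 0.6115 × 0.2250 + 0.2937 × 0.7750
     = 0.13758750 + 0.22761750
     = 0.36520500

Step 2: Apply Bayes' theorem
P(S|T) = P(T|S) × P(S) / P(T)
       = 0.13758750 / 0.36520500
       = 0.3767


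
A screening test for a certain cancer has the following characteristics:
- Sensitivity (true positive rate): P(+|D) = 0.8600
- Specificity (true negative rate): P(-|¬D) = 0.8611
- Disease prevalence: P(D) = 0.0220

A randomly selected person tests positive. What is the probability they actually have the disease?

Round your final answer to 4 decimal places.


Let D = has disease, + = positive test

Given:
- P(D) = 0.0220 (prevalence)
- P(+|D) = 0.8600 (sensitivity)
- P(-|¬D) = 0.8611 (specificity)
- P(+|¬D) = 0.1389 (false positive rate = 1 - specificity)

Step 1: Find P(+)
P(+) = P(+|D)P(D) + P(+|¬D)P(¬D)
     = 0.8600 × 0.0220 + 0.1389 × 0.9780
     = 0.01892000 + 0.13584420
     = 0.15476420

Step 2: Apply Bayes' theorem for P(D|+)
P(D|+) = P(+|D)P(D) / P(+)
       = 0.01892000 / 0.15476420
       = 0.1223


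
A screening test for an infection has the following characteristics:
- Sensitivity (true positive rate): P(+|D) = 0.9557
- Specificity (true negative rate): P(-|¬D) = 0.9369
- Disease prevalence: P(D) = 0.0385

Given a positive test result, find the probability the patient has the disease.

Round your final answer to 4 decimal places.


Let D = has disease, + = positive test

Given:
- P(D) = 0.0385 (prevalence)
- P(+|D) = 0.9557 (sensitivity)
- P(-|¬D) = 0.9369 (specificity)
- P(+|¬D) = 0.0631 (false positive rate = 1 - specificity)

Step 1: Find P(+)
P(+) = P(+|D)P(D) + P(+|¬D)P(¬D)
     = 0.9557 × 0.0385 + 0.0631 × 0.9615
     = 0.03679445 + 0.06067065
     = 0.09746510

Step 2: Apply Bayes' theorem for P(D|+)
P(D|+) = P(+|D)P(D) / P(+)
       = 0.03679445 / 0.09746510
       = 0.3775


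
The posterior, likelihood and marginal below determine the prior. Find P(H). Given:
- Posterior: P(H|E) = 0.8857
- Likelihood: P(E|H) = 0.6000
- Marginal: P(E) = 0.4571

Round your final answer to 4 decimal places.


From Bayes' theorem: P(H|E) = P(E|H) × P(H) / P(E)

Rearranging for P(H):
P(H) = P(H|E) × P(E) / P(E|H)
     = 0.8857 × 0.4571 / 0.6000
     = 0.40485347 / 0.6000
     = 0.6748


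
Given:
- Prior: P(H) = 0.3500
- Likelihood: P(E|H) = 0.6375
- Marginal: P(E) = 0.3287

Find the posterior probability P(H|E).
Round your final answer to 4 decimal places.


Using Bayes' theorem:

P(H|E) = P(E|H) × P(H) / P(E)
       = 0.6375 × 0.3500 / 0.3287
       = 0.22312500 / 0.3287
       = 0.6788

The evidence strengthens our belief in H.
Prior: 0.3500 → Posterior: 0.6788


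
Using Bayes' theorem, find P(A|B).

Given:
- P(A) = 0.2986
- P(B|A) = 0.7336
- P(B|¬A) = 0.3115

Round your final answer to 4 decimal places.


Bayes' theorem: P(A|B) = P(B|A) × P(A) / P(B)

Step 1: Calculate P(B) using law of total probability
P(B) = P(B|A)P(A) + P(B|¬A)P(¬A)
     = 0.7336 × 0.2986 + 0.3115 × 0.7014
     = 0.21905296 + 0.21848610
     = 0.43753906

Step 2: Apply Bayes' theorem
P(A|B) = P(B|A) × P(A) / P(B)
       = 0.21905296 / 0.43753906
       = 0.5006


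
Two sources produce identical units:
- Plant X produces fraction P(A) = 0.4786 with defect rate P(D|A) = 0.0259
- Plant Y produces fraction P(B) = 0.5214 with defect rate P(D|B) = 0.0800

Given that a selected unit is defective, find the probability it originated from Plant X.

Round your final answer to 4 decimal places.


Let A = from Plant X, D = defective

Given:
- P(A) = 0.4786, P(B) = 0.5214
- P(D|A) = 0.0259, P(D|B) = 0.0800

Step 1: Find P(D)
P(D) = P(D|A)P(A) + P(D|B)P(B)
     = 0.0259 × 0.4786 + 0.0800 × 0.5214
     = 0.01239574 + 0.04171200
     = 0.05410774

Step 2: Apply Bayes' theorem
P(A|D) = P(D|A)P(A) / P(D)
       = 0.01239574 / 0.05410774
       = 0.2291


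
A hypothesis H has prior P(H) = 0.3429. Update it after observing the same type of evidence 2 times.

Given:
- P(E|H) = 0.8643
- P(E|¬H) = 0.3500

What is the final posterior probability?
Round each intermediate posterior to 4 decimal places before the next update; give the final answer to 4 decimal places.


Sequential Bayesian updating:

Initial prior: P(H) = 0.3429

Update 1:
  P(E) = 0.8643 × 0.3429 + 0.3500 × 0.6571 = 0.29636847 + 0.22998500 = 0.52635347
  P(H|E) = 0.29636847 / 0.52635347 = 0.5631

Update 2:
  P(E) = 0.8643 × 0.5631 + 0.3500 × 0.4369 = 0.48668733 + 0.15291500 = 0.63960233
  P(H|E) = 0.48668733 / 0.63960233 = 0.7609

Final posterior: 0.7609


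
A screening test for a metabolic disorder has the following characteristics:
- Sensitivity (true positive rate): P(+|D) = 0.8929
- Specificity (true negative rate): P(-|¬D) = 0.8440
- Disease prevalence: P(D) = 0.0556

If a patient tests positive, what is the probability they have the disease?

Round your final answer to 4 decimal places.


Let D = has disease, + = positive test

Given:
- P(D) = 0.0556 (prevalence)
- P(+|D) = 0.8929 (sensitivity)
- P(-|¬D) = 0.8440 (specificity)
- P(+|¬D) = 0.1560 (false positive rate = 1 - specificity)

Step 1: Find P(+)
P(+) = P(+|D)P(D) + P(+|¬D)P(¬D)
     = 0.8929 × 0.0556 + 0.1560 × 0.9444
     = 0.04964524 + 0.14732640
     = 0.19697164

Step 2: Apply Bayes' theorem for P(D|+)
P(D|+) = P(+|D)P(D) / P(+)
       = 0.04964524 / 0.19697164
       = 0.2520


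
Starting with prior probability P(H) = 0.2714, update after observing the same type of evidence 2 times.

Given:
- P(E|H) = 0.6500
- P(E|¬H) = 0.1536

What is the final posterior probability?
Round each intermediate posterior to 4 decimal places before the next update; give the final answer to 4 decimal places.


Sequential Bayesian updating:

Initial prior: P(H) = 0.2714

Update 1:
  P(E) = 0.6500 × 0.2714 + 0.1536 × 0.7286 = 0.17641000 + 0.11191296 = 0.28832296
  P(H|E) = 0.17641000 / 0.28832296 = 0.6118

Update 2:
  P(E) = 0.6500 × 0.6118 + 0.1536 × 0.3882 = 0.39767000 + 0.05962752 = 0.45729752
  P(H|E) = 0.39767000 / 0.45729752 = 0.8696

Final posterior: 0.8696


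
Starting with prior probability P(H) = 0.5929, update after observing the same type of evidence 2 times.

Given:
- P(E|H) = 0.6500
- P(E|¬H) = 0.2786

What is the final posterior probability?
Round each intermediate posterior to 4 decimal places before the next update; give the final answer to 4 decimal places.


Sequential Bayesian updating:

Initial prior: P(H) = 0.5929

Update 1:
  P(E) = 0.6500 × 0.5929 + 0.2786 × 0.4071 = 0.38538500 + 0.11341806 = 0.49880306
  P(H|E) = 0.38538500 / 0.49880306 = 0.7726

Update 2:
  P(E) = 0.6500 × 0.7726 + 0.2786 × 0.2274 = 0.50219000 + 0.06335364 = 0.56554364
  P(H|E) = 0.50219000 / 0.56554364 = 0.8880

Final posterior: 0.8880


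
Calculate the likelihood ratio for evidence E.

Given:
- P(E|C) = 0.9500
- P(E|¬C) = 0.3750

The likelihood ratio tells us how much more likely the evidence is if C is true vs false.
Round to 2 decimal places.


Likelihood Ratio (LR) = P(E|C) / P(E|¬C)

LR = 0.9500 / 0.3750
   = 2.53

The evidence is 2.53 times more likely if C is true than if C is false.
LR > 1, so observing E raises the odds in favor of C.


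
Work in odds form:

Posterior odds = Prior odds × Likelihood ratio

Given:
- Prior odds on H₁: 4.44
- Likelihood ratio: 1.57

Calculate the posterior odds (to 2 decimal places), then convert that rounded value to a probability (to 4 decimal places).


Step 1: Calculate posterior odds
Posterior odds = Prior odds × LR
               = 4.44 × 1.57
               = 6.97

Step 2: Convert to probability
P(H₁|E) = Posterior odds / (1 + Posterior odds)
       = 6.97 / (1 + 6.97)
       = 6.97 / 7.97
       = 0.8745

The evidence increased P(H₁) from 0.8162 to 0.8745.


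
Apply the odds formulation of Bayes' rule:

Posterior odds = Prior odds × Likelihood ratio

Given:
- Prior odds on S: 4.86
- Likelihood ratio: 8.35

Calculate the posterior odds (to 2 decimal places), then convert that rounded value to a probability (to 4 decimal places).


Step 1: Calculate posterior odds
Posterior odds = Prior odds × LR
               = 4.86 × 8.35
               = 40.58

Step 2: Convert to probability
P(S|E) = Posterior odds / (1 + Posterior odds)
       = 40.58 / (1 + 40.58)
       = 40.58 / 41.58
       = 0.9759

The evidence increased P(S) from 0.8294 to 0.9759.


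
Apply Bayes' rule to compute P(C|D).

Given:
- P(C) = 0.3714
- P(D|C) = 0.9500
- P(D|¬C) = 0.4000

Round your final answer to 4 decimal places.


Bayes' theorem: P(C|D) = P(D|C) × P(C) / P(D)

Step 1: Calculate P(D) using law of total probability
P(D) = P(D|C)P(C) + P(D|¬C)P(¬C)
     = 0.9500 × 0.3714 + 0.4000 × 0.6286
     = 0.35283000 + 0.25144000
     = 0.60427000

Step 2: Apply Bayes' theorem
P(C|D) = P(D|C) × P(C) / P(D)
       = 0.35283000 / 0.60427000
       = 0.5839


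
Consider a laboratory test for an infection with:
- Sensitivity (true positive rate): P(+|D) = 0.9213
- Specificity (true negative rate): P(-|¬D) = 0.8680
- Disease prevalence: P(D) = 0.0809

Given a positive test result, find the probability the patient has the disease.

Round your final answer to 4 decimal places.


Let D = has disease, + = positive test

Given:
- P(D) = 0.0809 (prevalence)
- P(+|D) = 0.9213 (sensitivity)
- P(-|¬D) = 0.8680 (specificity)
- P(+|¬D) = 0.1320 (false positive rate = 1 - specificity)

Step 1: Find P(+)
P(+) = P(+|D)P(D) + P(+|¬D)P(¬D)
     = 0.9213 × 0.0809 + 0.1320 × 0.9191
     = 0.07453317 + 0.12132120
     = 0.19585437

Step 2: Apply Bayes' theorem for P(D|+)
P(D|+) = P(+|D)P(D) / P(+)
       = 0.07453317 / 0.19585437
       = 0.3806


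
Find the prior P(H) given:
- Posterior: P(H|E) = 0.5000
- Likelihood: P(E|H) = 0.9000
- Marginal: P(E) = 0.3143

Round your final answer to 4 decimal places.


From Bayes' theorem: P(H|E) = P(E|H) × P(H) / P(E)

Rearranging for P(H):
P(H) = P(H|E) × P(E) / P(E|H)
     = 0.5000 × 0.3143 / 0.9000
     = 0.15715000 / 0.9000
     = 0.1746


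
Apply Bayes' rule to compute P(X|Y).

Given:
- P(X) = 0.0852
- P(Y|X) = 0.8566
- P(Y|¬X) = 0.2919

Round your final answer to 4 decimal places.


Bayes' theorem: P(X|Y) = P(Y|X) × P(X) / P(Y)

Step 1: Calculate P(Y) using law of total probability
P(Y) = P(Y|X)P(X) + P(Y|¬X)P(¬X)
     = 0.8566 × 0.0852 + 0.2919 × 0.9148
     = 0.07298232 + 0.26703012
     = 0.34001244

Step 2: Apply Bayes' theorem
P(X|Y) = P(Y|X) × P(X) / P(Y)
       = 0.07298232 / 0.34001244
       = 0.2146


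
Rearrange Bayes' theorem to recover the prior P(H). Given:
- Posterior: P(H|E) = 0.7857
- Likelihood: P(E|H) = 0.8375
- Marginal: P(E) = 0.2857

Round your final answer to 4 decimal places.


From Bayes' theorem: P(H|E) = P(E|H) × P(H) / P(E)

Rearranging for P(H):
P(H) = P(H|E) × P(E) / P(E|H)
     = 0.7857 × 0.2857 / 0.8375
     = 0.22447449 / 0.8375
     = 0.2680


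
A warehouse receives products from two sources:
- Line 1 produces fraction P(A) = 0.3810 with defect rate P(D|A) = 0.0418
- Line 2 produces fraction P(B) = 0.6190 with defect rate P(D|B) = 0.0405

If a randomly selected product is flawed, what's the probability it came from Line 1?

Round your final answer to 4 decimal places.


Let A = from Line 1, D = flawed

Given:
- P(A) = 0.3810, P(B) = 0.6190
- P(D|A) = 0.0418, P(D|B) = 0.0405

Step 1: Find P(D)
P(D) = P(D|A)P(A) + P(D|B)P(B)
     = 0.0418 × 0.3810 + 0.0405 × 0.6190
     = 0.01592580 + 0.02506950
     = 0.04099530

Step 2: Apply Bayes' theorem
P(A|D) = P(D|A)P(A) / P(D)
       = 0.01592580 / 0.04099530
       = 0.3885


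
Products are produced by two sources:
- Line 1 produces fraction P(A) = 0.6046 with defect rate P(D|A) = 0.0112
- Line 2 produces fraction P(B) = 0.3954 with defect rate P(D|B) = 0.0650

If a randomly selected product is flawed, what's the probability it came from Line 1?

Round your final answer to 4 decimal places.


Let A = from Line 1, D = flawed

Given:
- P(A) = 0.6046, P(B) = 0.3954
- P(D|A) = 0.0112, P(D|B) = 0.0650

Step 1: Find P(D)
P(D) = P(D|A)P(A) + P(D|B)P(B)
     = 0.0112 × 0.6046 + 0.0650 × 0.3954
     = 0.00677152 + 0.02570100
     = 0.03247252

Step 2: Apply Bayes' theorem
P(A|D) = P(D|A)P(A) / P(D)
       = 0.00677152 / 0.03247252
       = 0.2085


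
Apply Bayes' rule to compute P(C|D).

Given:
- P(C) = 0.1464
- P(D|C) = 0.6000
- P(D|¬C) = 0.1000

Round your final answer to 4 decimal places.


Bayes' theorem: P(C|D) = P(D|C) × P(C) / P(D)

Step 1: Calculate P(D) using law of total probability
P(D) = P(D|C)P(C) + P(D|¬C)P(¬C)
     = 0.6000 × 0.1464 + 0.1000 × 0.8536
     = 0.08784000 + 0.08536000
     = 0.17320000

Step 2: Apply Bayes' theorem
P(C|D) = P(D|C) × P(C) / P(D)
       = 0.08784000 / 0.17320000
       = 0.5072


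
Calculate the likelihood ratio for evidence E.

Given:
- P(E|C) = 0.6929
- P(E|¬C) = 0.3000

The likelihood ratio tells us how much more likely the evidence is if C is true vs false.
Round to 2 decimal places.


Likelihood Ratio (LR) = P(E|C) / P(E|¬C)

LR = 0.6929 / 0.3000
   = 2.31

The evidence is 2.31 times more likely if C is true than if C is false.
Because LR exceeds 1, E is evidence for C.


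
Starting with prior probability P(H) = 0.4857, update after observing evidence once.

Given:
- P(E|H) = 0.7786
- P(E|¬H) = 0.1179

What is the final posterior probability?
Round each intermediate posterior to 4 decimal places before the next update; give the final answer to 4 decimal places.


Sequential Bayesian updating:

Initial prior: P(H) = 0.4857

Update 1:
  P(E) = 0.7786 × 0.4857 + 0.1179 × 0.5143 = 0.37816602 + 0.06063597 = 0.43880199
  P(H|E) = 0.37816602 / 0.43880199 = 0.8618

Final posterior: 0.8618


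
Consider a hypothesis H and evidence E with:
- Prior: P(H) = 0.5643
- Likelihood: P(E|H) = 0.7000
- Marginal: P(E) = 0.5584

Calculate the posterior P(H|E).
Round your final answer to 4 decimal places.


Using Bayes' theorem:

P(H|E) = P(E|H) × P(H) / P(E)
       = 0.7000 × 0.5643 / 0.5584
       = 0.39501000 / 0.5584
       = 0.7074

The evidence strengthens our belief in H.
Prior: 0.5643 → Posterior: 0.7074


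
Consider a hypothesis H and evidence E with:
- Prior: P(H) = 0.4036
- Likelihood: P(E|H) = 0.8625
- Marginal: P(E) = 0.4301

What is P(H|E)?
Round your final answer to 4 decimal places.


Using Bayes' theorem:

P(H|E) = P(E|H) × P(H) / P(E)
       = 0.8625 × 0.4036 / 0.4301
       = 0.34810500 / 0.4301
       = 0.8094

The evidence strengthens our belief in H.
Prior: 0.4036 → Posterior: 0.8094


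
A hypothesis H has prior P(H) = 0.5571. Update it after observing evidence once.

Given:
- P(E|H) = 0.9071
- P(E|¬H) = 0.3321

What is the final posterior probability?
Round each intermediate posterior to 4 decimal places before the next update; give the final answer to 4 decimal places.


Sequential Bayesian updating:

Initial prior: P(H) = 0.5571

Update 1:
  P(E) = 0.9071 × 0.5571 + 0.3321 × 0.4429 = 0.50534541 + 0.14708709 = 0.65243250
  P(H|E) = 0.50534541 / 0.65243250 = 0.7746

Final posterior: 0.7746


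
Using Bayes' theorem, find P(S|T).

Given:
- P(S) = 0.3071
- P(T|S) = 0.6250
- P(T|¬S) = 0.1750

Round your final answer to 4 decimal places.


Bayes' theorem: P(S|T) = P(T|S) × P(S) / P(T)

Step 1: Calculate P(T) using law of total probability
P(T) = P(T|S)P(S) + P(T|¬S)P(¬S)
     = 0.6250 × 0.3071 + 0.1750 × 0.6929
     = 0.19193750 + 0.12125750
     = 0.31319500

Step 2: Apply Bayes' theorem
P(S|T) = P(T|S) × P(S) / P(T)
       = 0.19193750 / 0.31319500
       = 0.6128


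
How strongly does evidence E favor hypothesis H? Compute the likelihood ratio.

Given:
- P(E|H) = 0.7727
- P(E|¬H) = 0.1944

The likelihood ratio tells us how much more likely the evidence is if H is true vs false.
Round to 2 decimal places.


Likelihood Ratio (LR) = P(E|H) / P(E|¬H)

LR = 0.7727 / 0.1944
   = 3.97

The evidence is 3.97 times more likely if H is true than if H is false.
Because LR exceeds 1, E is evidence for H.


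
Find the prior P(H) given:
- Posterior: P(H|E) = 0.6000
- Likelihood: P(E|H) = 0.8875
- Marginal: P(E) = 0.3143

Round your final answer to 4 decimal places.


From Bayes' theorem: P(H|E) = P(E|H) × P(H) / P(E)

Rearranging for P(H):
P(H) = P(H|E) × P(E) / P(E|H)
     = 0.6000 × 0.3143 / 0.8875
     = 0.18858000 / 0.8875
     = 0.2125


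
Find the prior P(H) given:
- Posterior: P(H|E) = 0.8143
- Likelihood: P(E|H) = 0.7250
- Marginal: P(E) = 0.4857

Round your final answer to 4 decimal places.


From Bayes' theorem: P(H|E) = P(E|H) × P(H) / P(E)

Rearranging for P(H):
P(H) = P(H|E) × P(E) / P(E|H)
     = 0.8143 × 0.4857 / 0.7250
     = 0.39550551 / 0.7250
     = 0.5455


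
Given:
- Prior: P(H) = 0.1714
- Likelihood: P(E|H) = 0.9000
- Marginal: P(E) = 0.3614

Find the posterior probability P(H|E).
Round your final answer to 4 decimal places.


Using Bayes' theorem:

P(H|E) = P(E|H) × P(H) / P(E)
       = 0.9000 × 0.1714 / 0.3614
       = 0.15426000 / 0.3614
       = 0.4268

The evidence strengthens our belief in H.
Prior: 0.1714 → Posterior: 0.4268


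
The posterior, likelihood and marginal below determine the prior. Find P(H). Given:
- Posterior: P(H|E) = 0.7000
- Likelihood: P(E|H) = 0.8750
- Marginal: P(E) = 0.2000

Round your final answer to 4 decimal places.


From Bayes' theorem: P(H|E) = P(E|H) × P(H) / P(E)

Rearranging for P(H):
P(H) = P(H|E) × P(E) / P(E|H)
     = 0.7000 × 0.2000 / 0.8750
     = 0.14000000 / 0.8750
     = 0.1600


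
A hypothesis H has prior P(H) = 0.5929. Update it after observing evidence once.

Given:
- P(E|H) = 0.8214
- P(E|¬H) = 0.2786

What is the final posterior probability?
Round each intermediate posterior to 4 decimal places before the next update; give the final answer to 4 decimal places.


Sequential Bayesian updating:

Initial prior: P(H) = 0.5929

Update 1:
  P(E) = 0.8214 × 0.5929 + 0.2786 × 0.4071 = 0.48700806 + 0.11341806 = 0.60042612
  P(H|E) = 0.48700806 / 0.60042612 = 0.8111

Final posterior: 0.8111


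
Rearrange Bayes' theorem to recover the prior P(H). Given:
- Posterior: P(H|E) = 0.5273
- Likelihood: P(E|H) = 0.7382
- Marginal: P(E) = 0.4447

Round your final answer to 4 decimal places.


From Bayes' theorem: P(H|E) = P(E|H) × P(H) / P(E)

Rearranging for P(H):
P(H) = P(H|E) × P(E) / P(E|H)
     = 0.5273 × 0.4447 / 0.7382
     = 0.23449031 / 0.7382
     = 0.3177


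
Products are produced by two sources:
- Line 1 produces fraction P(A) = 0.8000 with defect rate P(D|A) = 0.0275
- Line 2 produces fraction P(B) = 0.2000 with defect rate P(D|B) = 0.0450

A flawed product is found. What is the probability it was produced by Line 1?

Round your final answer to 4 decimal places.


Let A = from Line 1, D = flawed

Given:
- P(A) = 0.8000, P(B) = 0.2000
- P(D|A) = 0.0275, P(D|B) = 0.0450

Step 1: Find P(D)
P(D) = P(D|A)P(A) + P(D|B)P(B)
     = 0.0275 × 0.8000 + 0.0450 × 0.2000
     = 0.02200000 + 0.00900000
     = 0.03100000

Step 2: Apply Bayes' theorem
P(A|D) = P(D|A)P(A) / P(D)
       = 0.02200000 / 0.03100000
       = 0.7097


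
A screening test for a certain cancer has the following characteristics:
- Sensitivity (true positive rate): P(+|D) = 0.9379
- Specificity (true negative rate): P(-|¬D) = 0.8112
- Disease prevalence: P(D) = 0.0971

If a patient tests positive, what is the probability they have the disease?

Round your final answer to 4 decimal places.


Let D = has disease, + = positive test

Given:
- P(D) = 0.0971 (prevalence)
- P(+|D) = 0.9379 (sensitivity)
- P(-|¬D) = 0.8112 (specificity)
- P(+|¬D) = 0.1888 (false positive rate = 1 - specificity)

Step 1: Find P(+)
P(+) = P(+|D)P(D) + P(+|¬D)P(¬D)
     = 0.9379 × 0.0971 + 0.1888 × 0.9029
     = 0.09107009 + 0.17046752
     = 0.26153761

Step 2: Apply Bayes' theorem for P(D|+)
P(D|+) = P(+|D)P(D) / P(+)
       = 0.09107009 / 0.26153761
       = 0.3482


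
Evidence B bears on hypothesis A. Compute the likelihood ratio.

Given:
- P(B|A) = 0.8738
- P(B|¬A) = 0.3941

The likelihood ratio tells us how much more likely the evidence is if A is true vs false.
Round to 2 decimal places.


Likelihood Ratio (LR) = P(B|A) / P(B|¬A)

LR = 0.8738 / 0.3941
   = 2.22

The evidence is 2.22 times more likely if A is true than if A is false.
Because LR exceeds 1, B is evidence for A.


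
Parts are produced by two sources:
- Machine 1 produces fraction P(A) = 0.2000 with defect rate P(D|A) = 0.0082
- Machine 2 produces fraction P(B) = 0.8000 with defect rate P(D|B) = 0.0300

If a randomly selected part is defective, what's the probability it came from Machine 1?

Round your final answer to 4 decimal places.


Let A = from Machine 1, D = defective

Given:
- P(A) = 0.2000, P(B) = 0.8000
- P(D|A) = 0.0082, P(D|B) = 0.0300

Step 1: Find P(D)
P(D) = P(D|A)P(A) + P(D|B)P(B)
     = 0.0082 × 0.2000 + 0.0300 × 0.8000
     = 0.00164000 + 0.02400000
     = 0.02564000

Step 2: Apply Bayes' theorem
P(A|D) = P(D|A)P(A) / P(D)
       = 0.00164000 / 0.02564000
       = 0.0640


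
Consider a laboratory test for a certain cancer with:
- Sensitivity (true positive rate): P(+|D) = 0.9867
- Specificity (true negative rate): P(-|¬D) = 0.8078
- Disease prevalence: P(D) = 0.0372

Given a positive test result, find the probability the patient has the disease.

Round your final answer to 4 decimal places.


Let D = has disease, + = positive test

Given:
- P(D) = 0.0372 (prevalence)
- P(+|D) = 0.9867 (sensitivity)
- P(-|¬D) = 0.8078 (specificity)
- P(+|¬D) = 0.1922 (false positive rate = 1 - specificity)

Step 1: Find P(+)
P(+) = P(+|D)P(D) + P(+|¬D)P(¬D)
     = 0.9867 × 0.0372 + 0.1922 × 0.9628
     = 0.03670524 + 0.18505016
     = 0.22175540

Step 2: Apply Bayes' theorem for P(D|+)
P(D|+) = P(+|D)P(D) / P(+)
       = 0.03670524 / 0.22175540
       = 0.1655


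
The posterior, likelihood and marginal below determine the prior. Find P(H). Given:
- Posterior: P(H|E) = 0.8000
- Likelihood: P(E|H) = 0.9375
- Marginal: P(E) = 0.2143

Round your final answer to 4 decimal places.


From Bayes' theorem: P(H|E) = P(E|H) × P(H) / P(E)

Rearranging for P(H):
P(H) = P(H|E) × P(E) / P(E|H)
     = 0.8000 × 0.2143 / 0.9375
     = 0.17144000 / 0.9375
     = 0.1829


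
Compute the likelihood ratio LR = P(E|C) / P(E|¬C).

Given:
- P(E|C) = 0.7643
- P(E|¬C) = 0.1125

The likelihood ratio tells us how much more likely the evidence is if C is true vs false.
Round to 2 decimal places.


Likelihood Ratio (LR) = P(E|C) / P(E|¬C)

LR = 0.7643 / 0.1125
   = 6.79

The evidence is 6.79 times more likely if C is true than if C is false.
Because LR exceeds 1, E is evidence for C.


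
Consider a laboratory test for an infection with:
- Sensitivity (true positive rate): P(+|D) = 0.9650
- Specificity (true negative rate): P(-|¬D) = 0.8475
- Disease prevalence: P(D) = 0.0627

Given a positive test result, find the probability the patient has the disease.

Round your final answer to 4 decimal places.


Let D = has disease, + = positive test

Given:
- P(D) = 0.0627 (prevalence)
- P(+|D) = 0.9650 (sensitivity)
- P(-|¬D) = 0.8475 (specificity)
- P(+|¬D) = 0.1525 (false positive rate = 1 - specificity)

Step 1: Find P(+)
P(+) = P(+|D)P(D) + P(+|¬D)P(¬D)
     = 0.9650 × 0.0627 + 0.1525 × 0.9373
     = 0.06050550 + 0.14293825
     = 0.20344375

Step 2: Apply Bayes' theorem for P(D|+)
P(D|+) = P(+|D)P(D) / P(+)
       = 0.06050550 / 0.20344375
       = 0.2974


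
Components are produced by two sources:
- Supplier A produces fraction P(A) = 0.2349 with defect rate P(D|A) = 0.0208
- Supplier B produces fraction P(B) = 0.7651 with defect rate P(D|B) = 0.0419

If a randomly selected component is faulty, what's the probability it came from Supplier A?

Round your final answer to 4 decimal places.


Let A = from Supplier A, D = faulty

Given:
- P(A) = 0.2349, P(B) = 0.7651
- P(D|A) = 0.0208, P(D|B) = 0.0419

Step 1: Find P(D)
P(D) = P(D|A)P(A) + P(D|B)P(B)
     = 0.0208 × 0.2349 + 0.0419 × 0.7651
     = 0.00488592 + 0.03205769
     = 0.03694361

Step 2: Apply Bayes' theorem
P(A|D) = P(D|A)P(A) / P(D)
       = 0.00488592 / 0.03694361
       = 0.1323


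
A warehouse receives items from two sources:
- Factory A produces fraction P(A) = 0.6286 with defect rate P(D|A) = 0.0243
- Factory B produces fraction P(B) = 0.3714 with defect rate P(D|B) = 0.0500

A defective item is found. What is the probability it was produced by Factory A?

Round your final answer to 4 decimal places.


Let A = from Factory A, D = defective

Given:
- P(A) = 0.6286, P(B) = 0.3714
- P(D|A) = 0.0243, P(D|B) = 0.0500

Step 1: Find P(D)
P(D) = P(D|A)P(A) + P(D|B)P(B)
     = 0.0243 × 0.6286 + 0.0500 × 0.3714
     = 0.01527498 + 0.01857000
     = 0.03384498

Step 2: Apply Bayes' theorem
P(A|D) = P(D|A)P(A) / P(D)
       = 0.01527498 / 0.03384498
       = 0.4513


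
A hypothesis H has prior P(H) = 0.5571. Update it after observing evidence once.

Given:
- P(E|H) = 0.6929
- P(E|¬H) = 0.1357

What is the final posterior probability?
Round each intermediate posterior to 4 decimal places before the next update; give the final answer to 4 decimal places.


Sequential Bayesian updating:

Initial prior: P(H) = 0.5571

Update 1:
  P(E) = 0.6929 × 0.5571 + 0.1357 × 0.4429 = 0.38601459 + 0.06010153 = 0.44611612
  P(H|E) = 0.38601459 / 0.44611612 = 0.8653

Final posterior: 0.8653


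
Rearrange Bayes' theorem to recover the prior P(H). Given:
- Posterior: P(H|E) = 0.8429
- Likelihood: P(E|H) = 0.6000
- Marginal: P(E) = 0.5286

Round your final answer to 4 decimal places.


From Bayes' theorem: P(H|E) = P(E|H) × P(H) / P(E)

Rearranging for P(H):
P(H) = P(H|E) × P(E) / P(E|H)
     = 0.8429 × 0.5286 / 0.6000
     = 0.44555694 / 0.6000
     = 0.7426


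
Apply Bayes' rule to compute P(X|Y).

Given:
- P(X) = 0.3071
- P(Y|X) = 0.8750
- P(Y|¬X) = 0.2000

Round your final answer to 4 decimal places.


Bayes' theorem: P(X|Y) = P(Y|X) × P(X) / P(Y)

Step 1: Calculate P(Y) using law of total probability
P(Y) = P(Y|X)P(X) + P(Y|¬X)P(¬X)
     = 0.8750 × 0.3071 + 0.2000 × 0.6929
     = 0.26871250 + 0.13858000
     = 0.40729250

Step 2: Apply Bayes' theorem
P(X|Y) = P(Y|X) × P(X) / P(Y)
       = 0.26871250 / 0.40729250
       = 0.6598


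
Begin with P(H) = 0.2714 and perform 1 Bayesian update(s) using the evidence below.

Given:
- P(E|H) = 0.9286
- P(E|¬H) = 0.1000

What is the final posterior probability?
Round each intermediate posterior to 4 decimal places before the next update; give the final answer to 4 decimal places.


Sequential Bayesian updating:

Initial prior: P(H) = 0.2714

Update 1:
  P(E) = 0.9286 × 0.2714 + 0.1000 × 0.7286 = 0.25202204 + 0.07286000 = 0.32488204
  P(H|E) = 0.25202204 / 0.32488204 = 0.7757

Final posterior: 0.7757


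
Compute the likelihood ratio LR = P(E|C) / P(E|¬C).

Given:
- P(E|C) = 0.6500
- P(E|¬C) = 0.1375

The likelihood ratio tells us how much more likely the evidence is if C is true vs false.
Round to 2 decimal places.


Likelihood Ratio (LR) = P(E|C) / P(E|¬C)

LR = 0.6500 / 0.1375
   = 4.73

The evidence is 4.73 times more likely if C is true than if C is false.
Since LR > 1, the evidence supports C over ¬C.


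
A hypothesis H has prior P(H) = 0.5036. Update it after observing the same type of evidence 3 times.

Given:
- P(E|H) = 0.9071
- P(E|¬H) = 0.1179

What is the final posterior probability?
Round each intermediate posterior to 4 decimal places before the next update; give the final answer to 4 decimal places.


Sequential Bayesian updating:

Initial prior: P(H) = 0.5036

Update 1:
  P(E) = 0.9071 × 0.5036 + 0.1179 × 0.4964 = 0.45681556 + 0.05852556 = 0.51534112
  P(H|E) = 0.45681556 / 0.51534112 = 0.8864

Update 2:
  P(E) = 0.9071 × 0.8864 + 0.1179 × 0.1136 = 0.80405344 + 0.01339344 = 0.81744688
  P(H|E) = 0.80405344 / 0.81744688 = 0.9836

Update 3:
  P(E) = 0.9071 × 0.9836 + 0.1179 × 0.0164 = 0.89222356 + 0.00193356 = 0.89415712
  P(H|E) = 0.89222356 / 0.89415712 = 0.9978

Final posterior: 0.9978


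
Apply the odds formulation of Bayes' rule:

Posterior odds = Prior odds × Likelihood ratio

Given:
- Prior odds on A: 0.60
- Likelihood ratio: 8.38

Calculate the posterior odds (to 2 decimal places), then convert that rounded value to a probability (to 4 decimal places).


Step 1: Calculate posterior odds
Posterior odds = Prior odds × LR
               = 0.60 × 8.38
               = 5.03

Step 2: Convert to probability
P(A|E) = Posterior odds / (1 + Posterior odds)
       = 5.03 / (1 + 5.03)
       = 5.03 / 6.03
       = 0.8342

The evidence increased P(A) from 0.3750 to 0.8342.


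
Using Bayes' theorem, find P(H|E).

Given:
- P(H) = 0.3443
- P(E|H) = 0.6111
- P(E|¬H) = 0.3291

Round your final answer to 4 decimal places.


Bayes' theorem: P(H|E) = P(E|H) × P(H) / P(E)

Step 1: Calculate P(E) using law of total probability
P(E) = P(E|H)P(H) + P(E|¬H)P(¬H)
     = 0.6111 × 0.3443 + 0.3291 × 0.6557
     = 0.21040173 + 0.21579087
     = 0.42619260

Step 2: Apply Bayes' theorem
P(H|E) = P(E|H) × P(H) / P(E)
       = 0.21040173 / 0.42619260
       = 0.4937


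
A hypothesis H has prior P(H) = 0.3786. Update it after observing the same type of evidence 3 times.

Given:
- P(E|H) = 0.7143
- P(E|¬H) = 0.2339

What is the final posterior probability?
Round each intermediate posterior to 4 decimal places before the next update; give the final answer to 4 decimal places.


Sequential Bayesian updating:

Initial prior: P(H) = 0.3786

Update 1:
  P(E) = 0.7143 × 0.3786 + 0.2339 × 0.6214 = 0.27043398 + 0.14534546 = 0.41577944
  P(H|E) = 0.27043398 / 0.41577944 = 0.6504

Update 2:
  P(E) = 0.7143 × 0.6504 + 0.2339 × 0.3496 = 0.46458072 + 0.08177144 = 0.54635216
  P(H|E) = 0.46458072 / 0.54635216 = 0.8503

Update 3:
  P(E) = 0.7143 × 0.8503 + 0.2339 × 0.1497 = 0.60736929 + 0.03501483 = 0.64238412
  P(H|E) = 0.60736929 / 0.64238412 = 0.9455

Final posterior: 0.9455


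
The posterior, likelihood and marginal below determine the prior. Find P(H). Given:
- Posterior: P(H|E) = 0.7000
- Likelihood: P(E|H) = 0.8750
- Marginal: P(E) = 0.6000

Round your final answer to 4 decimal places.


From Bayes' theorem: P(H|E) = P(E|H) × P(H) / P(E)

Rearranging for P(H):
P(H) = P(H|E) × P(E) / P(E|H)
     = 0.7000 × 0.6000 / 0.8750
     = 0.42000000 / 0.8750
     = 0.4800


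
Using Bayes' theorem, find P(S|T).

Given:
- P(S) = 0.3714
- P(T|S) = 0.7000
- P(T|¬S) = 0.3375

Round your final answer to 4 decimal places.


Bayes' theorem: P(S|T) = P(T|S) × P(S) / P(T)

Step 1: Calculate P(T) using law of total probability
P(T) = P(T|S)P(S) + P(T|¬S)P(¬S)
     = 0.7000 × 0.3714 + 0.3375 × 0.6286
     = 0.25998000 + 0.21215250
     = 0.47213250

Step 2: Apply Bayes' theorem
P(S|T) = P(T|S) × P(S) / P(T)
       = 0.25998000 / 0.47213250
       = 0.5507


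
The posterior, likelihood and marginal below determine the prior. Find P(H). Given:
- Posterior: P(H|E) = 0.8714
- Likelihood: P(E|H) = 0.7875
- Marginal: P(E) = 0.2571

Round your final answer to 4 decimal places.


From Bayes' theorem: P(H|E) = P(E|H) × P(H) / P(E)

Rearranging for P(H):
P(H) = P(H|E) × P(E) / P(E|H)
     = 0.8714 × 0.2571 / 0.7875
     = 0.22403694 / 0.7875
     = 0.2845


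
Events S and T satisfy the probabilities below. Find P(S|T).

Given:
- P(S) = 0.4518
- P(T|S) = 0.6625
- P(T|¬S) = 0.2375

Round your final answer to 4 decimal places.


Bayes' theorem: P(S|T) = P(T|S) × P(S) / P(T)

Step 1: Calculate P(T) using law of total probability
P(T) = P(T|S)P(S) + P(T|¬S)P(¬S)
     = 0.6625 × 0.4518 + 0.2375 × 0.5482
     = 0.29931750 + 0.13019750
     = 0.42951500

Step 2: Apply Bayes' theorem
P(S|T) = P(T|S) × P(S) / P(T)
       = 0.29931750 / 0.42951500
       = 0.6969


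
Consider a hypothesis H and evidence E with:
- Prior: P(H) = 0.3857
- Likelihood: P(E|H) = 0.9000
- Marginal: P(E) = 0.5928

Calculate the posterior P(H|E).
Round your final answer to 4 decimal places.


Using Bayes' theorem:

P(H|E) = P(E|H) × P(H) / P(E)
       = 0.9000 × 0.3857 / 0.5928
       = 0.34713000 / 0.5928
       = 0.5856

The evidence strengthens our belief in H.
Prior: 0.3857 → Posterior: 0.5856


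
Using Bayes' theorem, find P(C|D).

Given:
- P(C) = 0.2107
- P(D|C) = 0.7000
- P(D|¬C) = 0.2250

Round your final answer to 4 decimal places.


Bayes' theorem: P(C|D) = P(D|C) × P(C) / P(D)

Step 1: Calculate P(D) using law of total probability
P(D) = P(D|C)P(C) + P(D|¬C)P(¬C)
     = 0.7000 × 0.2107 + 0.2250 × 0.7893
     = 0.14749000 + 0.17759250
     = 0.32508250

Step 2: Apply Bayes' theorem
P(C|D) = P(D|C) × P(C) / P(D)
       = 0.14749000 / 0.32508250
       = 0.4537


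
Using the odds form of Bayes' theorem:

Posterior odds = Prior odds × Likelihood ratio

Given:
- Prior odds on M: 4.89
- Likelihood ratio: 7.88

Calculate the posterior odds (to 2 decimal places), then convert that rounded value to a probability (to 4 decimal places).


Step 1: Calculate posterior odds
Posterior odds = Prior odds × LR
               = 4.89 × 7.88
               = 38.53

Step 2: Convert to probability
P(M|E) = Posterior odds / (1 + Posterior odds)
       = 38.53 / (1 + 38.53)
       = 38.53 / 39.53
       = 0.9747

The evidence increased P(M) from 0.8302 to 0.9747.


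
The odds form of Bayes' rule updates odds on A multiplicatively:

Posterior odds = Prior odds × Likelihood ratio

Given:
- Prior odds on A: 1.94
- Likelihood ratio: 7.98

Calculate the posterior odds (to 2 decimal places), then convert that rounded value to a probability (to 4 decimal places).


Step 1: Calculate posterior odds
Posterior odds = Prior odds × LR
               = 1.94 × 7.98
               = 15.48

Step 2: Convert to probability
P(A|E) = Posterior odds / (1 + Posterior odds)
       = 15.48 / (1 + 15.48)
       = 15.48 / 16.48
       = 0.9393

The evidence increased P(A) from 0.6599 to 0.9393.


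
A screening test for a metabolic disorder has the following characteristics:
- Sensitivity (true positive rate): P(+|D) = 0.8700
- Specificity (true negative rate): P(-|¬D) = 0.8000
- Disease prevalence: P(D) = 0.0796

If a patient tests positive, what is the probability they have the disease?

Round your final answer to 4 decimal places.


Let D = has disease, + = positive test

Given:
- P(D) = 0.0796 (prevalence)
- P(+|D) = 0.8700 (sensitivity)
- P(-|¬D) = 0.8000 (specificity)
- P(+|¬D) = 0.2000 (false positive rate = 1 - specificity)

Step 1: Find P(+)
P(+) = P(+|D)P(D) + P(+|¬D)P(¬D)
     = 0.8700 × 0.0796 + 0.2000 × 0.9204
     = 0.06925200 + 0.18408000
     = 0.25333200

Step 2: Apply Bayes' theorem for P(D|+)
P(D|+) = P(+|D)P(D) / P(+)
       = 0.06925200 / 0.25333200
       = 0.2734


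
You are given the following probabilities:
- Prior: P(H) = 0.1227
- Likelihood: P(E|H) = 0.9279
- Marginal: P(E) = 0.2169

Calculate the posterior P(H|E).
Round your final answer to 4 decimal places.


Using Bayes' theorem:

P(H|E) = P(E|H) × P(H) / P(E)
       = 0.9279 × 0.1227 / 0.2169
       = 0.11385333 / 0.2169
       = 0.5249

The evidence strengthens our belief in H.
Prior: 0.1227 → Posterior: 0.5249


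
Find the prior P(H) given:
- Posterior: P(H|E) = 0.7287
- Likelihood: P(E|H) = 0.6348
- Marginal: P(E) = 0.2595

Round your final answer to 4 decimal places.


From Bayes' theorem: P(H|E) = P(E|H) × P(H) / P(E)

Rearranging for P(H):
P(H) = P(H|E) × P(E) / P(E|H)
     = 0.7287 × 0.2595 / 0.6348
     = 0.18909765 / 0.6348
     = 0.2979


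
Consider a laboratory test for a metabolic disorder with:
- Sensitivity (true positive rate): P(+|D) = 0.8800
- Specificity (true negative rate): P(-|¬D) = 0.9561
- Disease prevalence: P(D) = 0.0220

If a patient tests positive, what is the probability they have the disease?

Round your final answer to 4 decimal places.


Let D = has disease, + = positive test

Given:
- P(D) = 0.0220 (prevalence)
- P(+|D) = 0.8800 (sensitivity)
- P(-|¬D) = 0.9561 (specificity)
- P(+|¬D) = 0.0439 (false positive rate = 1 - specificity)

Step 1: Find P(+)
P(+) = P(+|D)P(D) + P(+|¬D)P(¬D)
     = 0.8800 × 0.0220 + 0.0439 × 0.9780
     = 0.01936000 + 0.04293420
     = 0.06229420

Step 2: Apply Bayes' theorem for P(D|+)
P(D|+) = P(+|D)P(D) / P(+)
       = 0.01936000 / 0.06229420
       = 0.3108


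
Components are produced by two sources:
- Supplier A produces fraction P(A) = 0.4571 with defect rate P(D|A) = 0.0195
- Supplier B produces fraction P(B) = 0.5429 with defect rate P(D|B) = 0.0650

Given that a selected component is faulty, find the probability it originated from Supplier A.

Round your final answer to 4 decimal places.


Let A = from Supplier A, D = faulty

Given:
- P(A) = 0.4571, P(B) = 0.5429
- P(D|A) = 0.0195, P(D|B) = 0.0650

Step 1: Find P(D)
P(D) = P(D|A)P(A) + P(D|B)P(B)
     = 0.0195 × 0.4571 + 0.0650 × 0.5429
     = 0.00891345 + 0.03528850
     = 0.04420195

Step 2: Apply Bayes' theorem
P(A|D) = P(D|A)P(A) / P(D)
       = 0.00891345 / 0.04420195
       = 0.2017


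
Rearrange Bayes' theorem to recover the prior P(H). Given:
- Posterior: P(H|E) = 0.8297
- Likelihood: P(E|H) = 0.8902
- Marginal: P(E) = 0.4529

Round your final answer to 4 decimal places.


From Bayes' theorem: P(H|E) = P(E|H) × P(H) / P(E)

Rearranging for P(H):
P(H) = P(H|E) × P(E) / P(E|H)
     = 0.8297 × 0.4529 / 0.8902
     = 0.37577113 / 0.8902
     = 0.4221


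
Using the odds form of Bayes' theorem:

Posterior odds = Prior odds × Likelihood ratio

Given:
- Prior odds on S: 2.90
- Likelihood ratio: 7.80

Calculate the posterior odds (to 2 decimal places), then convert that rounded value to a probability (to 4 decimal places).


Step 1: Calculate posterior odds
Posterior odds = Prior odds × LR
               = 2.90 × 7.80
               = 22.62

Step 2: Convert to probability
P(S|E) = Posterior odds / (1 + Posterior odds)
       = 22.62 / (1 + 22.62)
       = 22.62 / 23.62
       = 0.9577

The evidence increased P(S) from 0.7436 to 0.9577.


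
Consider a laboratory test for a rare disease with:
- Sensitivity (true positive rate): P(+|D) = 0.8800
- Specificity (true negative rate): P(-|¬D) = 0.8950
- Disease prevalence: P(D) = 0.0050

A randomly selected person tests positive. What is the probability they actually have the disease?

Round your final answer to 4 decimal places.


Let D = has disease, + = positive test

Given:
- P(D) = 0.0050 (prevalence)
- P(+|D) = 0.8800 (sensitivity)
- P(-|¬D) = 0.8950 (specificity)
- P(+|¬D) = 0.1050 (false positive rate = 1 - specificity)

Step 1: Find P(+)
P(+) = P(+|D)P(D) + P(+|¬D)P(¬D)
     = 0.8800 × 0.0050 + 0.1050 × 0.9950
     = 0.00440000 + 0.10447500
     = 0.10887500

Step 2: Apply Bayes' theorem for P(D|+)
P(D|+) = P(+|D)P(D) / P(+)
       = 0.00440000 / 0.10887500
       = 0.0404


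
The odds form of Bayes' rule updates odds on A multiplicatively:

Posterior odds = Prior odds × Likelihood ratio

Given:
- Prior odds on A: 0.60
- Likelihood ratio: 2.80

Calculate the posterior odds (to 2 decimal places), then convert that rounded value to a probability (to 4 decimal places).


Step 1: Calculate posterior odds
Posterior odds = Prior odds × LR
               = 0.60 × 2.80
               = 1.68

Step 2: Convert to probability
P(A|E) = Posterior odds / (1 + Posterior odds)
       = 1.68 / (1 + 1.68)
       = 1.68 / 2.68
       = 0.6269

The evidence increased P(A) from 0.3750 to 0.6269.
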